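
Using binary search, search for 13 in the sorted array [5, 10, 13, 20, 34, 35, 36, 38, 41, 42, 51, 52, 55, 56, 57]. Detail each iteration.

Binary search for 13 in [5, 10, 13, 20, 34, 35, 36, 38, 41, 42, 51, 52, 55, 56, 57]:

lo=0, hi=14, mid=7, arr[mid]=38 -> 38 > 13, search left half
lo=0, hi=6, mid=3, arr[mid]=20 -> 20 > 13, search left half
lo=0, hi=2, mid=1, arr[mid]=10 -> 10 < 13, search right half
lo=2, hi=2, mid=2, arr[mid]=13 -> Found target at index 2!

Binary search finds 13 at index 2 after 4 comparisons. The search repeatedly halves the search space by comparing with the middle element.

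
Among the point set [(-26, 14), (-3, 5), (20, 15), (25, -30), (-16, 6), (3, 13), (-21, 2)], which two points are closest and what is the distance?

Computing all pairwise distances among 7 points:

d((-26, 14), (-3, 5)) = 24.6982
d((-26, 14), (20, 15)) = 46.0109
d((-26, 14), (25, -30)) = 67.3573
d((-26, 14), (-16, 6)) = 12.8062
d((-26, 14), (3, 13)) = 29.0172
d((-26, 14), (-21, 2)) = 13.0
d((-3, 5), (20, 15)) = 25.0799
d((-3, 5), (25, -30)) = 44.8219
d((-3, 5), (-16, 6)) = 13.0384
d((-3, 5), (3, 13)) = 10.0
d((-3, 5), (-21, 2)) = 18.2483
d((20, 15), (25, -30)) = 45.2769
d((20, 15), (-16, 6)) = 37.108
d((20, 15), (3, 13)) = 17.1172
d((20, 15), (-21, 2)) = 43.0116
d((25, -30), (-16, 6)) = 54.5619
d((25, -30), (3, 13)) = 48.3011
d((25, -30), (-21, 2)) = 56.0357
d((-16, 6), (3, 13)) = 20.2485
d((-16, 6), (-21, 2)) = 6.4031 <-- minimum
d((3, 13), (-21, 2)) = 26.4008

Closest pair: (-16, 6) and (-21, 2) with distance 6.4031

The closest pair is (-16, 6) and (-21, 2) with Euclidean distance 6.4031. For 7 points, brute-force pairwise comparison is shown above. For large n, the divide-and-conquer algorithm (sort by x, recurse on halves, check the dividing strip) achieves O(n log n).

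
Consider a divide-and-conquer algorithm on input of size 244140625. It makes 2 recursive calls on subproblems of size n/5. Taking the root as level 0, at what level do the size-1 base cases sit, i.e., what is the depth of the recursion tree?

For divide and conquer with division factor 5:

Problem sizes at each level:
Level 0: 244140625
Level 1: 48828125
Level 2: 9765625
Level 3: 1953125
Level 4: 390625
Level 5: 78125
Level 6: 15625
Level 7: 3125
Level 8: 625
Level 9: 125
Level 10: 25
Level 11: 5
Level 12: 1

The root is level 0 and the size-1 base case is level 12 (the tree spans levels 0 through 12, i.e. 13 levels counting the root), so the depth is the number of divisions: log_5(244140625) = 12

The recursion tree depth is log_5(244140625) = 12. At each level, the problem size is divided by 5, so it takes 12 divisions to reduce to a base case of size 1. The algorithm makes 2 recursive calls at each level.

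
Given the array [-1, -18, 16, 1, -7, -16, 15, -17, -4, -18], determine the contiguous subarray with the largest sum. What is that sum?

Using Kadane's algorithm on [-1, -18, 16, 1, -7, -16, 15, -17, -4, -18]:

Scanning through the array:
Position 1 (value -18): max_ending_here = -18, max_so_far = -1
Position 2 (value 16): max_ending_here = 16, max_so_far = 16
Position 3 (value 1): max_ending_here = 17, max_so_far = 17
Position 4 (value -7): max_ending_here = 10, max_so_far = 17
Position 5 (value -16): max_ending_here = -6, max_so_far = 17
Position 6 (value 15): max_ending_here = 15, max_so_far = 17
Position 7 (value -17): max_ending_here = -2, max_so_far = 17
Position 8 (value -4): max_ending_here = -4, max_so_far = 17
Position 9 (value -18): max_ending_here = -18, max_so_far = 17

Maximum subarray: [16, 1]
Maximum sum: 17

The maximum subarray is [16, 1] with sum 17. This subarray runs from index 2 to index 3.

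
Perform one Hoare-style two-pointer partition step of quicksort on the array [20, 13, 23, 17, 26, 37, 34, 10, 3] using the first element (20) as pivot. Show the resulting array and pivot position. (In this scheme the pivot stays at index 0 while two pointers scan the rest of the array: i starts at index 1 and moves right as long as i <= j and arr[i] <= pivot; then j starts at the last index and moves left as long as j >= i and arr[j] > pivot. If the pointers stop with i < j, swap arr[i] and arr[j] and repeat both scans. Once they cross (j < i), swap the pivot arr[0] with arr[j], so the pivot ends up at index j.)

Hoare-style two-pointer partition with pivot = 20:

Initial array: [20, 13, 23, 17, 26, 37, 34, 10, 3]

Pointers start at i = 1, j = 8.
i stops at index 2 (arr[2]=23 > 20), j stops at index 8 (arr[8]=3 <= 20): swap arr[2] and arr[8], array becomes [20, 13, 3, 17, 26, 37, 34, 10, 23]
i stops at index 4 (arr[4]=26 > 20), j stops at index 7 (arr[7]=10 <= 20): swap arr[4] and arr[7], array becomes [20, 13, 3, 17, 10, 37, 34, 26, 23]
i ends at 5, j ends at 4: the pointers have crossed (j < i), so scanning stops.

Swap pivot arr[0] with arr[4] to place pivot at position 4: [10, 13, 3, 17, 20, 37, 34, 26, 23]
Pivot position: 4

After partitioning with pivot 20, the array becomes [10, 13, 3, 17, 20, 37, 34, 26, 23]. The pivot is placed at index 4. All elements to the left of the pivot are <= 20, and all elements to the right are > 20.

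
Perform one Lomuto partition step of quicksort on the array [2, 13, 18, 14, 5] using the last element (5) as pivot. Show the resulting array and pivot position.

Lomuto partition with pivot = 5:

Initial array: [2, 13, 18, 14, 5]

arr[0]=2 <= 5: swap with position 0, array becomes [2, 13, 18, 14, 5]
arr[1]=13 > 5: no swap
arr[2]=18 > 5: no swap
arr[3]=14 > 5: no swap

Place pivot at position 1: [2, 5, 18, 14, 13]
Pivot position: 1

After partitioning with pivot 5, the array becomes [2, 5, 18, 14, 13]. The pivot is placed at index 1. All elements to the left of the pivot are <= 5, and all elements to the right are > 5.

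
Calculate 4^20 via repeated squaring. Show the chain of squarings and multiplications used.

Computing 4^20 by squaring (build up from 4^1; each line after the first costs one multiplication):

4^1 = 4
4^2 = (4^1)^2 = 4^2 = 16
4^4 = (4^2)^2 = 16^2 = 256
4^5 = 4 * 4^4 = 4 * 256 = 1024
4^10 = (4^5)^2 = 1024^2 = 1048576
4^20 = (4^10)^2 = 1048576^2 = 1099511627776

Result: 1099511627776
Multiplications needed: 5 (5 lines after 4^1)

4^20 = 1099511627776. Using exponentiation by squaring, this requires 5 multiplications. The key idea: if the exponent is even, square the half-power; if odd, multiply by the base once.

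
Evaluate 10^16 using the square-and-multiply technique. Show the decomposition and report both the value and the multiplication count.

Computing 10^16 by squaring (build up from 10^1; each line after the first costs one multiplication):

10^1 = 10
10^2 = (10^1)^2 = 10^2 = 100
10^4 = (10^2)^2 = 100^2 = 10000
10^8 = (10^4)^2 = 10000^2 = 100000000
10^16 = (10^8)^2 = 100000000^2 = 10000000000000000

Result: 10000000000000000
Multiplications needed: 4 (4 lines after 10^1)

10^16 = 10000000000000000. Using exponentiation by squaring, this requires 4 multiplications. The key idea: if the exponent is even, square the half-power; if odd, multiply by the base once.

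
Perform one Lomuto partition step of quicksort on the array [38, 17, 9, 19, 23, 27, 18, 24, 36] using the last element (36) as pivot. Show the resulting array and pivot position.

Lomuto partition with pivot = 36:

Initial array: [38, 17, 9, 19, 23, 27, 18, 24, 36]

arr[0]=38 > 36: no swap
arr[1]=17 <= 36: swap with position 0, array becomes [17, 38, 9, 19, 23, 27, 18, 24, 36]
arr[2]=9 <= 36: swap with position 1, array becomes [17, 9, 38, 19, 23, 27, 18, 24, 36]
arr[3]=19 <= 36: swap with position 2, array becomes [17, 9, 19, 38, 23, 27, 18, 24, 36]
arr[4]=23 <= 36: swap with position 3, array becomes [17, 9, 19, 23, 38, 27, 18, 24, 36]
arr[5]=27 <= 36: swap with position 4, array becomes [17, 9, 19, 23, 27, 38, 18, 24, 36]
arr[6]=18 <= 36: swap with position 5, array becomes [17, 9, 19, 23, 27, 18, 38, 24, 36]
arr[7]=24 <= 36: swap with position 6, array becomes [17, 9, 19, 23, 27, 18, 24, 38, 36]

Place pivot at position 7: [17, 9, 19, 23, 27, 18, 24, 36, 38]
Pivot position: 7

After partitioning with pivot 36, the array becomes [17, 9, 19, 23, 27, 18, 24, 36, 38]. The pivot is placed at index 7. All elements to the left of the pivot are <= 36, and all elements to the right are > 36.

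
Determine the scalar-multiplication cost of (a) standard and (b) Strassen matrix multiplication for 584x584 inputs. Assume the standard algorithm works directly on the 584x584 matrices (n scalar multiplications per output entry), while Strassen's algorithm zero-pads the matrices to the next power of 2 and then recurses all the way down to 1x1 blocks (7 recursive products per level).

Matrix multiplication for 584x584 matrices:

Strassen's algorithm requires power-of-2 dimensions. Pad 584x584 to 1024x1024 (next power of 2).

Standard algorithm: 584^3 = 199176704 multiplications
Strassen's algorithm: 7^(log2(1024)) = 7^10 = 282475249 multiplications
Difference: 199176704 - 282475249 = -83298545 (Strassen uses MORE here due to padding overhead — for small or just-over-power-of-2 n, padding can outweigh the per-level savings)

Standard: 199176704 multiplications (584^3). Strassen: 282475249 multiplications (7^10, after padding to 1024x1024). Strassen reduces 8 recursive multiplications to 7 at each level.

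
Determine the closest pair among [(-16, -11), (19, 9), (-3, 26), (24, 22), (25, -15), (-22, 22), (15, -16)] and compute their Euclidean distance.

Computing all pairwise distances among 7 points:

d((-16, -11), (19, 9)) = 40.3113
d((-16, -11), (-3, 26)) = 39.2173
d((-16, -11), (24, 22)) = 51.8556
d((-16, -11), (25, -15)) = 41.1947
d((-16, -11), (-22, 22)) = 33.541
d((-16, -11), (15, -16)) = 31.4006
d((19, 9), (-3, 26)) = 27.8029
d((19, 9), (24, 22)) = 13.9284
d((19, 9), (25, -15)) = 24.7386
d((19, 9), (-22, 22)) = 43.0116
d((19, 9), (15, -16)) = 25.318
d((-3, 26), (24, 22)) = 27.2947
d((-3, 26), (25, -15)) = 49.6488
d((-3, 26), (-22, 22)) = 19.4165
d((-3, 26), (15, -16)) = 45.6946
d((24, 22), (25, -15)) = 37.0135
d((24, 22), (-22, 22)) = 46.0
d((24, 22), (15, -16)) = 39.0512
d((25, -15), (-22, 22)) = 59.8164
d((25, -15), (15, -16)) = 10.0499 <-- minimum
d((-22, 22), (15, -16)) = 53.0377

Closest pair: (25, -15) and (15, -16) with distance 10.0499

The closest pair is (25, -15) and (15, -16) with Euclidean distance 10.0499. For 7 points, brute-force pairwise comparison is shown above. For large n, the divide-and-conquer algorithm (sort by x, recurse on halves, check the dividing strip) achieves O(n log n).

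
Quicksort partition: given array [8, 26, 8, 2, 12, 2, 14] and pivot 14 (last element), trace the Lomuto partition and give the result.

Lomuto partition with pivot = 14:

Initial array: [8, 26, 8, 2, 12, 2, 14]

arr[0]=8 <= 14: swap with position 0, array becomes [8, 26, 8, 2, 12, 2, 14]
arr[1]=26 > 14: no swap
arr[2]=8 <= 14: swap with position 1, array becomes [8, 8, 26, 2, 12, 2, 14]
arr[3]=2 <= 14: swap with position 2, array becomes [8, 8, 2, 26, 12, 2, 14]
arr[4]=12 <= 14: swap with position 3, array becomes [8, 8, 2, 12, 26, 2, 14]
arr[5]=2 <= 14: swap with position 4, array becomes [8, 8, 2, 12, 2, 26, 14]

Place pivot at position 5: [8, 8, 2, 12, 2, 14, 26]
Pivot position: 5

After partitioning with pivot 14, the array becomes [8, 8, 2, 12, 2, 14, 26]. The pivot is placed at index 5. All elements to the left of the pivot are <= 14, and all elements to the right are > 14.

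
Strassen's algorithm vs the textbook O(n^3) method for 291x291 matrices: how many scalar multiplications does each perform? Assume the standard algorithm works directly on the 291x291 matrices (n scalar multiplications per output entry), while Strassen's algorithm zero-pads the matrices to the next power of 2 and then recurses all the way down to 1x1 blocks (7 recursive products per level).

Matrix multiplication for 291x291 matrices:

Strassen's algorithm requires power-of-2 dimensions. Pad 291x291 to 512x512 (next power of 2).

Standard algorithm: 291^3 = 24642171 multiplications
Strassen's algorithm: 7^(log2(512)) = 7^9 = 40353607 multiplications
Difference: 24642171 - 40353607 = -15711436 (Strassen uses MORE here due to padding overhead — for small or just-over-power-of-2 n, padding can outweigh the per-level savings)

Standard: 24642171 multiplications (291^3). Strassen: 40353607 multiplications (7^9, after padding to 512x512). Strassen reduces 8 recursive multiplications to 7 at each level.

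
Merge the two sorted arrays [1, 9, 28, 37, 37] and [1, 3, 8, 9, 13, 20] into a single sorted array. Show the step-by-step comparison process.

Merging process:

Compare 1 vs 1: take 1 from left. Merged: [1]
Compare 9 vs 1: take 1 from right. Merged: [1, 1]
Compare 9 vs 3: take 3 from right. Merged: [1, 1, 3]
Compare 9 vs 8: take 8 from right. Merged: [1, 1, 3, 8]
Compare 9 vs 9: take 9 from left. Merged: [1, 1, 3, 8, 9]
Compare 28 vs 9: take 9 from right. Merged: [1, 1, 3, 8, 9, 9]
Compare 28 vs 13: take 13 from right. Merged: [1, 1, 3, 8, 9, 9, 13]
Compare 28 vs 20: take 20 from right. Merged: [1, 1, 3, 8, 9, 9, 13, 20]
Append remaining from left: [28, 37, 37]. Merged: [1, 1, 3, 8, 9, 9, 13, 20, 28, 37, 37]

Final merged array: [1, 1, 3, 8, 9, 9, 13, 20, 28, 37, 37]
Total comparisons: 8

The merged array is [1, 1, 3, 8, 9, 9, 13, 20, 28, 37, 37], requiring 8 comparisons. The merge step runs in O(n) time where n is the total number of elements.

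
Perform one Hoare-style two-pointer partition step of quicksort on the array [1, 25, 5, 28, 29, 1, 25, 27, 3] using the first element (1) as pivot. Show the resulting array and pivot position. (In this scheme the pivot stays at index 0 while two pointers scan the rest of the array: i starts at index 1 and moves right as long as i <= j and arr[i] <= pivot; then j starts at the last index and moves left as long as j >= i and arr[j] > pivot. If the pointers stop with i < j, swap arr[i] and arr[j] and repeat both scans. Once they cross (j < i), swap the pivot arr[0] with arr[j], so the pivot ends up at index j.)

Hoare-style two-pointer partition with pivot = 1:

Initial array: [1, 25, 5, 28, 29, 1, 25, 27, 3]

Pointers start at i = 1, j = 8.
i stops at index 1 (arr[1]=25 > 1), j stops at index 5 (arr[5]=1 <= 1): swap arr[1] and arr[5], array becomes [1, 1, 5, 28, 29, 25, 25, 27, 3]
i ends at 2, j ends at 1: the pointers have crossed (j < i), so scanning stops.

Swap pivot arr[0] with arr[1] to place pivot at position 1: [1, 1, 5, 28, 29, 25, 25, 27, 3]
Pivot position: 1

After partitioning with pivot 1, the array becomes [1, 1, 5, 28, 29, 25, 25, 27, 3]. The pivot is placed at index 1. All elements to the left of the pivot are <= 1, and all elements to the right are > 1.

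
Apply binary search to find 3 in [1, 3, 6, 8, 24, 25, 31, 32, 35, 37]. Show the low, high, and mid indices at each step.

Binary search for 3 in [1, 3, 6, 8, 24, 25, 31, 32, 35, 37]:

lo=0, hi=9, mid=4, arr[mid]=24 -> 24 > 3, search left half
lo=0, hi=3, mid=1, arr[mid]=3 -> Found target at index 1!

Binary search finds 3 at index 1 after 2 comparisons. The search repeatedly halves the search space by comparing with the middle element.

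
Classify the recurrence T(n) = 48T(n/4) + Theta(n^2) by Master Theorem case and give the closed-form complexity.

Master Theorem for T(n) = 48T(n/4) + O(n^2):

a = 48, b = 4, c = 2
log_b(a) = log_4(48) = 2.7925

Case 1: c = 2 < log_4(48) = 2.7925
T(n) = O(n^(log_4 48))

For T(n) = 48T(n/4) + O(n^2): log_4(48) = 2.7925. This is Case 1 of the Master Theorem (c < log_b(a), work dominated by leaves), giving O(n^(log_4 48)).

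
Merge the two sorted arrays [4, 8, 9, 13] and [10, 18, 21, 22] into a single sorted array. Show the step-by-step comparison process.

Merging process:

Compare 4 vs 10: take 4 from left. Merged: [4]
Compare 8 vs 10: take 8 from left. Merged: [4, 8]
Compare 9 vs 10: take 9 from left. Merged: [4, 8, 9]
Compare 13 vs 10: take 10 from right. Merged: [4, 8, 9, 10]
Compare 13 vs 18: take 13 from left. Merged: [4, 8, 9, 10, 13]
Append remaining from right: [18, 21, 22]. Merged: [4, 8, 9, 10, 13, 18, 21, 22]

Final merged array: [4, 8, 9, 10, 13, 18, 21, 22]
Total comparisons: 5

The merged array is [4, 8, 9, 10, 13, 18, 21, 22], requiring 5 comparisons. The merge step runs in O(n) time where n is the total number of elements.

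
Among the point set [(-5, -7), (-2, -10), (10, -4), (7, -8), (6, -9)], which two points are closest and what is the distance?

Computing all pairwise distances among 5 points:

d((-5, -7), (-2, -10)) = 4.2426
d((-5, -7), (10, -4)) = 15.2971
d((-5, -7), (7, -8)) = 12.0416
d((-5, -7), (6, -9)) = 11.1803
d((-2, -10), (10, -4)) = 13.4164
d((-2, -10), (7, -8)) = 9.2195
d((-2, -10), (6, -9)) = 8.0623
d((10, -4), (7, -8)) = 5.0
d((10, -4), (6, -9)) = 6.4031
d((7, -8), (6, -9)) = 1.4142 <-- minimum

Closest pair: (7, -8) and (6, -9) with distance 1.4142

The closest pair is (7, -8) and (6, -9) with Euclidean distance 1.4142. For 5 points, brute-force pairwise comparison is shown above. For large n, the divide-and-conquer algorithm (sort by x, recurse on halves, check the dividing strip) achieves O(n log n).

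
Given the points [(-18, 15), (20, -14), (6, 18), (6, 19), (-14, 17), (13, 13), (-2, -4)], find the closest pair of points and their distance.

Computing all pairwise distances among 7 points:

d((-18, 15), (20, -14)) = 47.8017
d((-18, 15), (6, 18)) = 24.1868
d((-18, 15), (6, 19)) = 24.3311
d((-18, 15), (-14, 17)) = 4.4721
d((-18, 15), (13, 13)) = 31.0644
d((-18, 15), (-2, -4)) = 24.8395
d((20, -14), (6, 18)) = 34.9285
d((20, -14), (6, 19)) = 35.8469
d((20, -14), (-14, 17)) = 46.0109
d((20, -14), (13, 13)) = 27.8927
d((20, -14), (-2, -4)) = 24.1661
d((6, 18), (6, 19)) = 1.0 <-- minimum
d((6, 18), (-14, 17)) = 20.025
d((6, 18), (13, 13)) = 8.6023
d((6, 18), (-2, -4)) = 23.4094
d((6, 19), (-14, 17)) = 20.0998
d((6, 19), (13, 13)) = 9.2195
d((6, 19), (-2, -4)) = 24.3516
d((-14, 17), (13, 13)) = 27.2947
d((-14, 17), (-2, -4)) = 24.1868
d((13, 13), (-2, -4)) = 22.6716

Closest pair: (6, 18) and (6, 19) with distance 1.0

The closest pair is (6, 18) and (6, 19) with Euclidean distance 1.0. For 7 points, brute-force pairwise comparison is shown above. For large n, the divide-and-conquer algorithm (sort by x, recurse on halves, check the dividing strip) achieves O(n log n).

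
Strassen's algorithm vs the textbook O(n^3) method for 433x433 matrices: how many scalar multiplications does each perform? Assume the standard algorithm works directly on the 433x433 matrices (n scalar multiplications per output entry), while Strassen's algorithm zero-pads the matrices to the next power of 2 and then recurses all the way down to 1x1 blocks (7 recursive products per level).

Matrix multiplication for 433x433 matrices:

Strassen's algorithm requires power-of-2 dimensions. Pad 433x433 to 512x512 (next power of 2).

Standard algorithm: 433^3 = 81182737 multiplications
Strassen's algorithm: 7^(log2(512)) = 7^9 = 40353607 multiplications
Savings: 81182737 - 40353607 = 40829130 multiplications

Standard: 81182737 multiplications (433^3). Strassen: 40353607 multiplications (7^9, after padding to 512x512). Strassen reduces 8 recursive multiplications to 7 at each level.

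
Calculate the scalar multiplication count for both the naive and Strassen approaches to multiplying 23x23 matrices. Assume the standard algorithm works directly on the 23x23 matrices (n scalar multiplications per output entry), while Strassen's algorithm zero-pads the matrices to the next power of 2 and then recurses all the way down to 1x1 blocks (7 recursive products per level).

Matrix multiplication for 23x23 matrices:

Strassen's algorithm requires power-of-2 dimensions. Pad 23x23 to 32x32 (next power of 2).

Standard algorithm: 23^3 = 12167 multiplications
Strassen's algorithm: 7^(log2(32)) = 7^5 = 16807 multiplications
Difference: 12167 - 16807 = -4640 (Strassen uses MORE here due to padding overhead — for small or just-over-power-of-2 n, padding can outweigh the per-level savings)

Standard: 12167 multiplications (23^3). Strassen: 16807 multiplications (7^5, after padding to 32x32). Strassen reduces 8 recursive multiplications to 7 at each level.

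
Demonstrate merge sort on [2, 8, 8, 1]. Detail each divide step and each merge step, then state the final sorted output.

Merge sort trace:

Split: [2, 8, 8, 1] -> [2, 8] and [8, 1]
  Split: [2, 8] -> [2] and [8]
  Merge: [2] + [8] -> [2, 8]
  Split: [8, 1] -> [8] and [1]
  Merge: [8] + [1] -> [1, 8]
Merge: [2, 8] + [1, 8] -> [1, 2, 8, 8]

Final sorted array: [1, 2, 8, 8]

The merge sort proceeds by recursively splitting the array and merging sorted halves.
After all merges, the sorted array is [1, 2, 8, 8].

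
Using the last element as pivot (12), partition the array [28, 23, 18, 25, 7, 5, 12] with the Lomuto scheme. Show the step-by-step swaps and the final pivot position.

Lomuto partition with pivot = 12:

Initial array: [28, 23, 18, 25, 7, 5, 12]

arr[0]=28 > 12: no swap
arr[1]=23 > 12: no swap
arr[2]=18 > 12: no swap
arr[3]=25 > 12: no swap
arr[4]=7 <= 12: swap with position 0, array becomes [7, 23, 18, 25, 28, 5, 12]
arr[5]=5 <= 12: swap with position 1, array becomes [7, 5, 18, 25, 28, 23, 12]

Place pivot at position 2: [7, 5, 12, 25, 28, 23, 18]
Pivot position: 2

After partitioning with pivot 12, the array becomes [7, 5, 12, 25, 28, 23, 18]. The pivot is placed at index 2. All elements to the left of the pivot are <= 12, and all elements to the right are > 12.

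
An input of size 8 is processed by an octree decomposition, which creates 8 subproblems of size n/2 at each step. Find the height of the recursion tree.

For divide and conquer with division factor 2:

Problem sizes at each level:
Level 0: 8
Level 1: 4
Level 2: 2
Level 3: 1

The root is level 0 and the size-1 base case is level 3 (the tree spans levels 0 through 3, i.e. 4 levels counting the root), so the depth is the number of divisions: log_2(8) = 3

The recursion tree depth is log_2(8) = 3. At each level, the problem size is divided by 2, so it takes 3 divisions to reduce to a base case of size 1. The algorithm makes 8 recursive calls at each level.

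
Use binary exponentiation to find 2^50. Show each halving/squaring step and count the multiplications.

Computing 2^50 by squaring (build up from 2^1; each line after the first costs one multiplication):

2^1 = 2
2^2 = (2^1)^2 = 2^2 = 4
2^3 = 2 * 2^2 = 2 * 4 = 8
2^6 = (2^3)^2 = 8^2 = 64
2^12 = (2^6)^2 = 64^2 = 4096
2^24 = (2^12)^2 = 4096^2 = 16777216
2^25 = 2 * 2^24 = 2 * 16777216 = 33554432
2^50 = (2^25)^2 = 33554432^2 = 1125899906842624

Result: 1125899906842624
Multiplications needed: 7 (7 lines after 2^1)

2^50 = 1125899906842624. Using exponentiation by squaring, this requires 7 multiplications. The key idea: if the exponent is even, square the half-power; if odd, multiply by the base once.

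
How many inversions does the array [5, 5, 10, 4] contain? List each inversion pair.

Finding inversions in [5, 5, 10, 4]:

(0, 3): arr[0]=5 > arr[3]=4
(1, 3): arr[1]=5 > arr[3]=4
(2, 3): arr[2]=10 > arr[3]=4

Total inversions: 3

The array has 3 inversion(s): (0,3), (1,3), (2,3). Each pair (i,j) satisfies i < j and arr[i] > arr[j].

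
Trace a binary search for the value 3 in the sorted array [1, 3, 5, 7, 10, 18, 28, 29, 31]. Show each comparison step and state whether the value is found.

Binary search for 3 in [1, 3, 5, 7, 10, 18, 28, 29, 31]:

lo=0, hi=8, mid=4, arr[mid]=10 -> 10 > 3, search left half
lo=0, hi=3, mid=1, arr[mid]=3 -> Found target at index 1!

Binary search finds 3 at index 1 after 2 comparisons. The search repeatedly halves the search space by comparing with the middle element.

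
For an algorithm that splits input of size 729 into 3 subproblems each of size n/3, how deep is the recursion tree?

For divide and conquer with division factor 3:

Problem sizes at each level:
Level 0: 729
Level 1: 243
Level 2: 81
Level 3: 27
Level 4: 9
Level 5: 3
Level 6: 1

The root is level 0 and the size-1 base case is level 6 (the tree spans levels 0 through 6, i.e. 7 levels counting the root), so the depth is the number of divisions: log_3(729) = 6

The recursion tree depth is log_3(729) = 6. At each level, the problem size is divided by 3, so it takes 6 divisions to reduce to a base case of size 1. The algorithm makes 3 recursive calls at each level.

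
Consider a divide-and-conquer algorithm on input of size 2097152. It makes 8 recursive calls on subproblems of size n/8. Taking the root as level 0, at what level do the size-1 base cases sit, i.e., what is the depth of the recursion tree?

For divide and conquer with division factor 8:

Problem sizes at each level:
Level 0: 2097152
Level 1: 262144
Level 2: 32768
Level 3: 4096
Level 4: 512
Level 5: 64
Level 6: 8
Level 7: 1

The root is level 0 and the size-1 base case is level 7 (the tree spans levels 0 through 7, i.e. 8 levels counting the root), so the depth is the number of divisions: log_8(2097152) = 7

The recursion tree depth is log_8(2097152) = 7. At each level, the problem size is divided by 8, so it takes 7 divisions to reduce to a base case of size 1. The algorithm makes 8 recursive calls at each level.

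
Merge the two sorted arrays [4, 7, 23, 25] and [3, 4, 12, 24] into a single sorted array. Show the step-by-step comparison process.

Merging process:

Compare 4 vs 3: take 3 from right. Merged: [3]
Compare 4 vs 4: take 4 from left. Merged: [3, 4]
Compare 7 vs 4: take 4 from right. Merged: [3, 4, 4]
Compare 7 vs 12: take 7 from left. Merged: [3, 4, 4, 7]
Compare 23 vs 12: take 12 from right. Merged: [3, 4, 4, 7, 12]
Compare 23 vs 24: take 23 from left. Merged: [3, 4, 4, 7, 12, 23]
Compare 25 vs 24: take 24 from right. Merged: [3, 4, 4, 7, 12, 23, 24]
Append remaining from left: [25]. Merged: [3, 4, 4, 7, 12, 23, 24, 25]

Final merged array: [3, 4, 4, 7, 12, 23, 24, 25]
Total comparisons: 7

The merged array is [3, 4, 4, 7, 12, 23, 24, 25], requiring 7 comparisons. The merge step runs in O(n) time where n is the total number of elements.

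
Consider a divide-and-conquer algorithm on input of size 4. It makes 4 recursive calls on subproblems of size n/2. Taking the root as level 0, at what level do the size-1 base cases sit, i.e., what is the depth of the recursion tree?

For divide and conquer with division factor 2:

Problem sizes at each level:
Level 0: 4
Level 1: 2
Level 2: 1

The root is level 0 and the size-1 base case is level 2 (the tree spans levels 0 through 2, i.e. 3 levels counting the root), so the depth is the number of divisions: log_2(4) = 2

The recursion tree depth is log_2(4) = 2. At each level, the problem size is divided by 2, so it takes 2 divisions to reduce to a base case of size 1. The algorithm makes 4 recursive calls at each level.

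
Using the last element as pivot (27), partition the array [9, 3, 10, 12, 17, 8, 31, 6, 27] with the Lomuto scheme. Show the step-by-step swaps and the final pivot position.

Lomuto partition with pivot = 27:

Initial array: [9, 3, 10, 12, 17, 8, 31, 6, 27]

arr[0]=9 <= 27: swap with position 0, array becomes [9, 3, 10, 12, 17, 8, 31, 6, 27]
arr[1]=3 <= 27: swap with position 1, array becomes [9, 3, 10, 12, 17, 8, 31, 6, 27]
arr[2]=10 <= 27: swap with position 2, array becomes [9, 3, 10, 12, 17, 8, 31, 6, 27]
arr[3]=12 <= 27: swap with position 3, array becomes [9, 3, 10, 12, 17, 8, 31, 6, 27]
arr[4]=17 <= 27: swap with position 4, array becomes [9, 3, 10, 12, 17, 8, 31, 6, 27]
arr[5]=8 <= 27: swap with position 5, array becomes [9, 3, 10, 12, 17, 8, 31, 6, 27]
arr[6]=31 > 27: no swap
arr[7]=6 <= 27: swap with position 6, array becomes [9, 3, 10, 12, 17, 8, 6, 31, 27]

Place pivot at position 7: [9, 3, 10, 12, 17, 8, 6, 27, 31]
Pivot position: 7

After partitioning with pivot 27, the array becomes [9, 3, 10, 12, 17, 8, 6, 27, 31]. The pivot is placed at index 7. All elements to the left of the pivot are <= 27, and all elements to the right are > 27.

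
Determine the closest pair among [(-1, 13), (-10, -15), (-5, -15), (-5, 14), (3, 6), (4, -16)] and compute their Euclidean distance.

Computing all pairwise distances among 6 points:

d((-1, 13), (-10, -15)) = 29.4109
d((-1, 13), (-5, -15)) = 28.2843
d((-1, 13), (-5, 14)) = 4.1231 <-- minimum
d((-1, 13), (3, 6)) = 8.0623
d((-1, 13), (4, -16)) = 29.4279
d((-10, -15), (-5, -15)) = 5.0
d((-10, -15), (-5, 14)) = 29.4279
d((-10, -15), (3, 6)) = 24.6982
d((-10, -15), (4, -16)) = 14.0357
d((-5, -15), (-5, 14)) = 29.0
d((-5, -15), (3, 6)) = 22.4722
d((-5, -15), (4, -16)) = 9.0554
d((-5, 14), (3, 6)) = 11.3137
d((-5, 14), (4, -16)) = 31.3209
d((3, 6), (4, -16)) = 22.0227

Closest pair: (-1, 13) and (-5, 14) with distance 4.1231

The closest pair is (-1, 13) and (-5, 14) with Euclidean distance 4.1231. For 6 points, brute-force pairwise comparison is shown above. For large n, the divide-and-conquer algorithm (sort by x, recurse on halves, check the dividing strip) achieves O(n log n).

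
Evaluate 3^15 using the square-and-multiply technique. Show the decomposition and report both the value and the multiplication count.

Computing 3^15 by squaring (build up from 3^1; each line after the first costs one multiplication):

3^1 = 3
3^2 = (3^1)^2 = 3^2 = 9
3^3 = 3 * 3^2 = 3 * 9 = 27
3^6 = (3^3)^2 = 27^2 = 729
3^7 = 3 * 3^6 = 3 * 729 = 2187
3^14 = (3^7)^2 = 2187^2 = 4782969
3^15 = 3 * 3^14 = 3 * 4782969 = 14348907

Result: 14348907
Multiplications needed: 6 (6 lines after 3^1)

3^15 = 14348907. Using exponentiation by squaring, this requires 6 multiplications. The key idea: if the exponent is even, square the half-power; if odd, multiply by the base once.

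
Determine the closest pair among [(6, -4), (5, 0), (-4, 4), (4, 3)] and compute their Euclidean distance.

Computing all pairwise distances among 4 points:

d((6, -4), (5, 0)) = 4.1231
d((6, -4), (-4, 4)) = 12.8062
d((6, -4), (4, 3)) = 7.2801
d((5, 0), (-4, 4)) = 9.8489
d((5, 0), (4, 3)) = 3.1623 <-- minimum
d((-4, 4), (4, 3)) = 8.0623

Closest pair: (5, 0) and (4, 3) with distance 3.1623

The closest pair is (5, 0) and (4, 3) with Euclidean distance 3.1623. For 4 points, brute-force pairwise comparison is shown above. For large n, the divide-and-conquer algorithm (sort by x, recurse on halves, check the dividing strip) achieves O(n log n).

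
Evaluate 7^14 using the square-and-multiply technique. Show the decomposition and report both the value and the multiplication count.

Computing 7^14 by squaring (build up from 7^1; each line after the first costs one multiplication):

7^1 = 7
7^2 = (7^1)^2 = 7^2 = 49
7^3 = 7 * 7^2 = 7 * 49 = 343
7^6 = (7^3)^2 = 343^2 = 117649
7^7 = 7 * 7^6 = 7 * 117649 = 823543
7^14 = (7^7)^2 = 823543^2 = 678223072849

Result: 678223072849
Multiplications needed: 5 (5 lines after 7^1)

7^14 = 678223072849. Using exponentiation by squaring, this requires 5 multiplications. The key idea: if the exponent is even, square the half-power; if odd, multiply by the base once.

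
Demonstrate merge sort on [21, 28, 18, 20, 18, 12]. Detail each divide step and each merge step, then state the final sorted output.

Merge sort trace:

Split: [21, 28, 18, 20, 18, 12] -> [21, 28, 18] and [20, 18, 12]
  Split: [21, 28, 18] -> [21] and [28, 18]
    Split: [28, 18] -> [28] and [18]
    Merge: [28] + [18] -> [18, 28]
  Merge: [21] + [18, 28] -> [18, 21, 28]
  Split: [20, 18, 12] -> [20] and [18, 12]
    Split: [18, 12] -> [18] and [12]
    Merge: [18] + [12] -> [12, 18]
  Merge: [20] + [12, 18] -> [12, 18, 20]
Merge: [18, 21, 28] + [12, 18, 20] -> [12, 18, 18, 20, 21, 28]

Final sorted array: [12, 18, 18, 20, 21, 28]

The merge sort proceeds by recursively splitting the array and merging sorted halves.
After all merges, the sorted array is [12, 18, 18, 20, 21, 28].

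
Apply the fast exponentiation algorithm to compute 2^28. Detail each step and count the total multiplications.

Computing 2^28 by squaring (build up from 2^1; each line after the first costs one multiplication):

2^1 = 2
2^2 = (2^1)^2 = 2^2 = 4
2^3 = 2 * 2^2 = 2 * 4 = 8
2^6 = (2^3)^2 = 8^2 = 64
2^7 = 2 * 2^6 = 2 * 64 = 128
2^14 = (2^7)^2 = 128^2 = 16384
2^28 = (2^14)^2 = 16384^2 = 268435456

Result: 268435456
Multiplications needed: 6 (6 lines after 2^1)

2^28 = 268435456. Using exponentiation by squaring, this requires 6 multiplications. The key idea: if the exponent is even, square the half-power; if odd, multiply by the base once.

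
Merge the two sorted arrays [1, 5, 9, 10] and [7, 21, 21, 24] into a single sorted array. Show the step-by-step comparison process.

Merging process:

Compare 1 vs 7: take 1 from left. Merged: [1]
Compare 5 vs 7: take 5 from left. Merged: [1, 5]
Compare 9 vs 7: take 7 from right. Merged: [1, 5, 7]
Compare 9 vs 21: take 9 from left. Merged: [1, 5, 7, 9]
Compare 10 vs 21: take 10 from left. Merged: [1, 5, 7, 9, 10]
Append remaining from right: [21, 21, 24]. Merged: [1, 5, 7, 9, 10, 21, 21, 24]

Final merged array: [1, 5, 7, 9, 10, 21, 21, 24]
Total comparisons: 5

The merged array is [1, 5, 7, 9, 10, 21, 21, 24], requiring 5 comparisons. The merge step runs in O(n) time where n is the total number of elements.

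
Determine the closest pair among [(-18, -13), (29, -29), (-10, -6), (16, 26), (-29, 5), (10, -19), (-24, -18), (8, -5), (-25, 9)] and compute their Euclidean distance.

Computing all pairwise distances among 9 points:

d((-18, -13), (29, -29)) = 49.6488
d((-18, -13), (-10, -6)) = 10.6301
d((-18, -13), (16, 26)) = 51.7397
d((-18, -13), (-29, 5)) = 21.095
d((-18, -13), (10, -19)) = 28.6356
d((-18, -13), (-24, -18)) = 7.8102
d((-18, -13), (8, -5)) = 27.2029
d((-18, -13), (-25, 9)) = 23.0868
d((29, -29), (-10, -6)) = 45.2769
d((29, -29), (16, 26)) = 56.5155
d((29, -29), (-29, 5)) = 67.2309
d((29, -29), (10, -19)) = 21.4709
d((29, -29), (-24, -18)) = 54.1295
d((29, -29), (8, -5)) = 31.8904
d((29, -29), (-25, 9)) = 66.0303
d((-10, -6), (16, 26)) = 41.2311
d((-10, -6), (-29, 5)) = 21.9545
d((-10, -6), (10, -19)) = 23.8537
d((-10, -6), (-24, -18)) = 18.4391
d((-10, -6), (8, -5)) = 18.0278
d((-10, -6), (-25, 9)) = 21.2132
d((16, 26), (-29, 5)) = 49.6588
d((16, 26), (10, -19)) = 45.3982
d((16, 26), (-24, -18)) = 59.4643
d((16, 26), (8, -5)) = 32.0156
d((16, 26), (-25, 9)) = 44.3847
d((-29, 5), (10, -19)) = 45.793
d((-29, 5), (-24, -18)) = 23.5372
d((-29, 5), (8, -5)) = 38.3275
d((-29, 5), (-25, 9)) = 5.6569 <-- minimum
d((10, -19), (-24, -18)) = 34.0147
d((10, -19), (8, -5)) = 14.1421
d((10, -19), (-25, 9)) = 44.8219
d((-24, -18), (8, -5)) = 34.5398
d((-24, -18), (-25, 9)) = 27.0185
d((8, -5), (-25, 9)) = 35.8469

Closest pair: (-29, 5) and (-25, 9) with distance 5.6569

The closest pair is (-29, 5) and (-25, 9) with Euclidean distance 5.6569. For 9 points, brute-force pairwise comparison is shown above. For large n, the divide-and-conquer algorithm (sort by x, recurse on halves, check the dividing strip) achieves O(n log n).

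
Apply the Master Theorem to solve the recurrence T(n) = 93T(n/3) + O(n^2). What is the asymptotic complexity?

Master Theorem for T(n) = 93T(n/3) + O(n^2):

a = 93, b = 3, c = 2
log_b(a) = log_3(93) = 4.1257

Case 1: c = 2 < log_3(93) = 4.1257
T(n) = O(n^(log_3 93))

For T(n) = 93T(n/3) + O(n^2): log_3(93) = 4.1257. This is Case 1 of the Master Theorem (c < log_b(a), work dominated by leaves), giving O(n^(log_3 93)).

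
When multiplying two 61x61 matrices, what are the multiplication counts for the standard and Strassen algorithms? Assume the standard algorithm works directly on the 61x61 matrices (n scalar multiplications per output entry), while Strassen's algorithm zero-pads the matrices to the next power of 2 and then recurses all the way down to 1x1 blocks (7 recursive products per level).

Matrix multiplication for 61x61 matrices:

Strassen's algorithm requires power-of-2 dimensions. Pad 61x61 to 64x64 (next power of 2).

Standard algorithm: 61^3 = 226981 multiplications
Strassen's algorithm: 7^(log2(64)) = 7^6 = 117649 multiplications
Savings: 226981 - 117649 = 109332 multiplications

Standard: 226981 multiplications (61^3). Strassen: 117649 multiplications (7^6, after padding to 64x64). Strassen reduces 8 recursive multiplications to 7 at each level.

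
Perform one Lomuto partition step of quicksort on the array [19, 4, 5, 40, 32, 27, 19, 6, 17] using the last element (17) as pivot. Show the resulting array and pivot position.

Lomuto partition with pivot = 17:

Initial array: [19, 4, 5, 40, 32, 27, 19, 6, 17]

arr[0]=19 > 17: no swap
arr[1]=4 <= 17: swap with position 0, array becomes [4, 19, 5, 40, 32, 27, 19, 6, 17]
arr[2]=5 <= 17: swap with position 1, array becomes [4, 5, 19, 40, 32, 27, 19, 6, 17]
arr[3]=40 > 17: no swap
arr[4]=32 > 17: no swap
arr[5]=27 > 17: no swap
arr[6]=19 > 17: no swap
arr[7]=6 <= 17: swap with position 2, array becomes [4, 5, 6, 40, 32, 27, 19, 19, 17]

Place pivot at position 3: [4, 5, 6, 17, 32, 27, 19, 19, 40]
Pivot position: 3

After partitioning with pivot 17, the array becomes [4, 5, 6, 17, 32, 27, 19, 19, 40]. The pivot is placed at index 3. All elements to the left of the pivot are <= 17, and all elements to the right are > 17.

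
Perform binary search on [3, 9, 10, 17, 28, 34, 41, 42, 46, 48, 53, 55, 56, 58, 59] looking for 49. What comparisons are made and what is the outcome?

Binary search for 49 in [3, 9, 10, 17, 28, 34, 41, 42, 46, 48, 53, 55, 56, 58, 59]:

lo=0, hi=14, mid=7, arr[mid]=42 -> 42 < 49, search right half
lo=8, hi=14, mid=11, arr[mid]=55 -> 55 > 49, search left half
lo=8, hi=10, mid=9, arr[mid]=48 -> 48 < 49, search right half
lo=10, hi=10, mid=10, arr[mid]=53 -> 53 > 49, search left half
lo=10 > hi=9, target 49 not found

Binary search determines that 49 is not in the array after 4 comparisons. The search space was exhausted without finding the target.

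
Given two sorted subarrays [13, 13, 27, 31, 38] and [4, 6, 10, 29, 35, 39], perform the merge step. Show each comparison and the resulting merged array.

Merging process:

Compare 13 vs 4: take 4 from right. Merged: [4]
Compare 13 vs 6: take 6 from right. Merged: [4, 6]
Compare 13 vs 10: take 10 from right. Merged: [4, 6, 10]
Compare 13 vs 29: take 13 from left. Merged: [4, 6, 10, 13]
Compare 13 vs 29: take 13 from left. Merged: [4, 6, 10, 13, 13]
Compare 27 vs 29: take 27 from left. Merged: [4, 6, 10, 13, 13, 27]
Compare 31 vs 29: take 29 from right. Merged: [4, 6, 10, 13, 13, 27, 29]
Compare 31 vs 35: take 31 from left. Merged: [4, 6, 10, 13, 13, 27, 29, 31]
Compare 38 vs 35: take 35 from right. Merged: [4, 6, 10, 13, 13, 27, 29, 31, 35]
Compare 38 vs 39: take 38 from left. Merged: [4, 6, 10, 13, 13, 27, 29, 31, 35, 38]
Append remaining from right: [39]. Merged: [4, 6, 10, 13, 13, 27, 29, 31, 35, 38, 39]

Final merged array: [4, 6, 10, 13, 13, 27, 29, 31, 35, 38, 39]
Total comparisons: 10

The merged array is [4, 6, 10, 13, 13, 27, 29, 31, 35, 38, 39], requiring 10 comparisons. The merge step runs in O(n) time where n is the total number of elements.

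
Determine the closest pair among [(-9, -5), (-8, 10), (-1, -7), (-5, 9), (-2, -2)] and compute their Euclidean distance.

Computing all pairwise distances among 5 points:

d((-9, -5), (-8, 10)) = 15.0333
d((-9, -5), (-1, -7)) = 8.2462
d((-9, -5), (-5, 9)) = 14.5602
d((-9, -5), (-2, -2)) = 7.6158
d((-8, 10), (-1, -7)) = 18.3848
d((-8, 10), (-5, 9)) = 3.1623 <-- minimum
d((-8, 10), (-2, -2)) = 13.4164
d((-1, -7), (-5, 9)) = 16.4924
d((-1, -7), (-2, -2)) = 5.099
d((-5, 9), (-2, -2)) = 11.4018

Closest pair: (-8, 10) and (-5, 9) with distance 3.1623

The closest pair is (-8, 10) and (-5, 9) with Euclidean distance 3.1623. For 5 points, brute-force pairwise comparison is shown above. For large n, the divide-and-conquer algorithm (sort by x, recurse on halves, check the dividing strip) achieves O(n log n).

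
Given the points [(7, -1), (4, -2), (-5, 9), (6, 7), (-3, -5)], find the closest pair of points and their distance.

Computing all pairwise distances among 5 points:

d((7, -1), (4, -2)) = 3.1623 <-- minimum
d((7, -1), (-5, 9)) = 15.6205
d((7, -1), (6, 7)) = 8.0623
d((7, -1), (-3, -5)) = 10.7703
d((4, -2), (-5, 9)) = 14.2127
d((4, -2), (6, 7)) = 9.2195
d((4, -2), (-3, -5)) = 7.6158
d((-5, 9), (6, 7)) = 11.1803
d((-5, 9), (-3, -5)) = 14.1421
d((6, 7), (-3, -5)) = 15.0

Closest pair: (7, -1) and (4, -2) with distance 3.1623

The closest pair is (7, -1) and (4, -2) with Euclidean distance 3.1623. For 5 points, brute-force pairwise comparison is shown above. For large n, the divide-and-conquer algorithm (sort by x, recurse on halves, check the dividing strip) achieves O(n log n).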